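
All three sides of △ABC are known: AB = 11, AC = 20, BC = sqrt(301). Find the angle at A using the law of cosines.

cos(A) = (11² + 20² - (sqrt(301))²) / (2 × 11 × 20) = 1/2, so A = arccos(1/2) = 60°.

60°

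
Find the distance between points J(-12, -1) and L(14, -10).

The horizontal distance is |14 - -12| = 26 and the vertical distance is |-10 - -1| = 9.
By the Pythagorean theorem, d = sqrt(26^2 + 9^2) = sqrt(757).

sqrt(757)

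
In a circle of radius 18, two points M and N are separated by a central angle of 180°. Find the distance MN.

Chord length = 2r sin(θ/2)
= 2 × 18 × sin(180°/2)
= 2 × 18 × sin(90°)
= 36

36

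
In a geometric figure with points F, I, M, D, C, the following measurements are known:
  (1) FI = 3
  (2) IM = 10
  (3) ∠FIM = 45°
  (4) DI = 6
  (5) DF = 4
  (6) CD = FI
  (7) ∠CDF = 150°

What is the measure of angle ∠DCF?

From the given relations: CD = FI = 3.
Step 1: By the law of cosines on triangle CDF: CF² = 3² + 4² − 2·3·4·cos(150°) = 45.78, so CF ≈ 6.77.
Step 2: By the inverse law of cosines on triangle DCF: cos(∠DCF) = (3² + 6.77² − 4²) / (2·3·6.77) = 38.78/40.6 = 0.9553, so ∠DCF = 17.19°.

Therefore, the measure of angle ∠DCF = 17.19°.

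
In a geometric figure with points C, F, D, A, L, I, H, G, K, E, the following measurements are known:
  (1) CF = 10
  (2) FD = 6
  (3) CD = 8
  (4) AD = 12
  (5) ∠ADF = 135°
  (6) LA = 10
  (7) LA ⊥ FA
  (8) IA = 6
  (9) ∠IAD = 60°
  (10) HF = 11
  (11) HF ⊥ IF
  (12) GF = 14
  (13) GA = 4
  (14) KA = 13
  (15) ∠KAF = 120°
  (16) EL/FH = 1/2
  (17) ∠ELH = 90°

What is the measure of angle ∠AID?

Step 1: By the law of cosines on triangle IAD: ID² = 6² + 12² − 2·6·12·cos(60°) = 108, so ID = 6·√3.
Step 2: By the inverse law of cosines on triangle AID: cos(∠AID) = (6² + (6·√3)² − 12²) / (2·6·6·√3) = 0/124.71 = 0, so ∠AID = 90°.

Therefore, the measure of angle ∠AID = 90°.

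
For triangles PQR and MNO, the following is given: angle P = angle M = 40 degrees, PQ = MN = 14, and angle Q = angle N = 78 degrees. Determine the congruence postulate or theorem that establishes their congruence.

Consider the given information: angle P = angle M = 40 degrees, PQ = MN = 14, and angle Q = angle N = 78 degrees
This is not AAS or HL: AAS requires two angles and a non-included side. HL only applies to right triangles with matching hypotenuse and leg.
The correct criterion is ASA. Two pairs of corresponding angles and the included side are equal (Angle-Side-Angle).

ASA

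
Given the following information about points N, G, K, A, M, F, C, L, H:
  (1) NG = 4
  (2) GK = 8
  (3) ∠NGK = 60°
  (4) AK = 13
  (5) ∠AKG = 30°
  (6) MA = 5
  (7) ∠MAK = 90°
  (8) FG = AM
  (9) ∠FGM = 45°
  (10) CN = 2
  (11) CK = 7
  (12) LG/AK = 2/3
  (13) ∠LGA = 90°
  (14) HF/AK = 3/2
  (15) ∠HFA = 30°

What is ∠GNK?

Step 1: By the law of cosines on triangle NGK: NK² = 4² + 8² − 2·4·8·cos(60°) = 48, so NK = 4·√3.
Step 2: By the inverse law of cosines on triangle GNK: cos(∠GNK) = (4² + (4·√3)² − 8²) / (2·4·4·√3) = 0/55.43 = 0, so ∠GNK = 90°.

Therefore, the measure of angle ∠GNK = 90°.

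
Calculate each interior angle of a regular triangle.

Each interior angle of a regular n-gon is (n - 2) * 180 / n.
For n = 3: (3 - 2) * 180 / 3 = 180/3 = 60 degrees.

60 degrees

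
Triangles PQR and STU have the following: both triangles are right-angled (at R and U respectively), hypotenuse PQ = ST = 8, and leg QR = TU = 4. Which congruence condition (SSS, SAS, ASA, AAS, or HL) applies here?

The given information matches HL: The hypotenuse and one leg of two right triangles are equal (Hypotenuse-Leg).

HL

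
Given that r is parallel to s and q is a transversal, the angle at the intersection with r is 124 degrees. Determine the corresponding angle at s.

Corresponding angles formed by parallel lines and a transversal are equal.
The given angle is 124 degrees.
The corresponding angle = 124 degrees.

124 degrees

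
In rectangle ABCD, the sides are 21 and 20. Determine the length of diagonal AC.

d = sqrt(21^2 + 20^2) = sqrt(841) = 29

29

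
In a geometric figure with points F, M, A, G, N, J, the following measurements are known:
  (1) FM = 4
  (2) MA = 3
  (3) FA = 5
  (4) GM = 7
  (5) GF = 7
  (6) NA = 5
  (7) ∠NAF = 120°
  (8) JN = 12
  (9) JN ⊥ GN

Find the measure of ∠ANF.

Step 1: By the law of cosines on triangle NAF: NF² = 5² + 5² − 2·5·5·cos(120°) = 75, so NF = 5·√3.
Step 2: By the inverse law of cosines on triangle ANF: cos(∠ANF) = (5² + (5·√3)² − 5²) / (2·5·5·√3) = 75/86.6 = 0.866, so ∠ANF = 30°.

Therefore, the measure of angle ∠ANF = 30°.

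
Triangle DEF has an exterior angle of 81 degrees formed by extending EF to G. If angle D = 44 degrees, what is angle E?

By the exterior angle theorem: exterior angle = sum of remote interior angles.
81 = 44 + angle E
angle E = 81 - 44 = 37 degrees

37 degrees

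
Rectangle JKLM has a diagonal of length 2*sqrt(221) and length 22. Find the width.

Using the Pythagorean theorem: d^2 = a^2 + b^2
b^2 = d^2 - a^2
b^2 = 884 - 484
b^2 = 400
b = sqrt(400) = 20

20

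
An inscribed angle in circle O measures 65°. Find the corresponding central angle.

Central angle = 2 × 65° = 130° (inscribed angle theorem).

130°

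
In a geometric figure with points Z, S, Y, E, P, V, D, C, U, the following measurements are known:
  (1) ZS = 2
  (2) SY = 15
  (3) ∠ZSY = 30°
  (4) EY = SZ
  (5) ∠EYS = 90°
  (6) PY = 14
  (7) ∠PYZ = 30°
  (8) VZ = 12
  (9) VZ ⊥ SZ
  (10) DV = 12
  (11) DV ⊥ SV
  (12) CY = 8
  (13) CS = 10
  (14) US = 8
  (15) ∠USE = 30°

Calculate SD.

Step 1: By the law of cosines on triangle SZV: SV² = 2² + 12² − 2·2·12·cos(90°) = 148, so SV = 2·√37.
Step 2: By the law of cosines on triangle SVD: SD² = (2·√37)² + 12² − 2·2·√37·12·cos(90°) = 292, so SD = 2·√73.

Therefore, the length of SD = 2·√73.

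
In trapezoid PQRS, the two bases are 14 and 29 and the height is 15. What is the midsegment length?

midsegment = (14 + 29) / 2 = 43 / 2 = 43/2

43/2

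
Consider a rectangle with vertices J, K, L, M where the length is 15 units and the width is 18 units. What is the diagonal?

Using the Pythagorean theorem:
d² = 15² + 18² = 225 + 324 = 549
d = sqrt(549) = 3*sqrt(61)

3*sqrt(61)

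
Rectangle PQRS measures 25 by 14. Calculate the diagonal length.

A rectangle's diagonal splits it into two right triangles, with the diagonal as the hypotenuse.
By the Pythagorean theorem, d^2 = 25^2 + 14^2 = 821.
Therefore d = sqrt(821).

sqrt(821)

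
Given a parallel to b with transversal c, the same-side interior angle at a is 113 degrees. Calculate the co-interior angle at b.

Co-interior angles sum to 180: 180 - 113 = 67 degrees.

67 degrees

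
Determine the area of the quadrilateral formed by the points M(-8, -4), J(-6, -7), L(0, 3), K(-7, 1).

Shoelace: sum of cross terms = 71, Area = (1/2)|71| = 71/2

71/2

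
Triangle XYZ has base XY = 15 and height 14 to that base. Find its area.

A triangle's area is half the area of a rectangle with the same base and height.
Area = (1/2) * 15 * 14 = 105.

105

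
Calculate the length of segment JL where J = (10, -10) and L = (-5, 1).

d = sqrt((-5 - 10)^2 + (1 - -10)^2)
d = sqrt(-15^2 + 11^2)
d = sqrt(225 + 121)
d = sqrt(346)

sqrt(346)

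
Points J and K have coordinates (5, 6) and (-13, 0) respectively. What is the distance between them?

d = sqrt((-18)^2 + (-6)^2) = sqrt(360) = 6*sqrt(10)

6*sqrt(10)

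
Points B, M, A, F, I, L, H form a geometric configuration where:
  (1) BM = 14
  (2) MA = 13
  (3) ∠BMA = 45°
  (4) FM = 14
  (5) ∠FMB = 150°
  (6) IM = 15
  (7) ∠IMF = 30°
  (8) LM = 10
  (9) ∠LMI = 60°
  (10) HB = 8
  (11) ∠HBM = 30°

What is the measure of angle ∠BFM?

Step 1: By the law of cosines on triangle FMB: FB² = 14² + 14² − 2·14·14·cos(150°) = 731.48, so FB ≈ 27.05.
Step 2: By the inverse law of cosines on triangle BFM: cos(∠BFM) = (27.05² + 14² − 14²) / (2·27.05·14) = 731.48/757.29 = 0.9659, so ∠BFM = 15°.

Therefore, the measure of angle ∠BFM = 15°.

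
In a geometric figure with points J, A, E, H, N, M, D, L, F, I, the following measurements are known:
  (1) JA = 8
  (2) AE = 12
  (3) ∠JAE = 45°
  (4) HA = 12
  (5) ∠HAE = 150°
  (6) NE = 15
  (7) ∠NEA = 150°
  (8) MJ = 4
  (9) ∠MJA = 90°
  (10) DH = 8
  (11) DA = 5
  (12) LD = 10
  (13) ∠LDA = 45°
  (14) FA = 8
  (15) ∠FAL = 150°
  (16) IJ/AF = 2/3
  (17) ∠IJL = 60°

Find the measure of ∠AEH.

Step 1: By the law of cosines on triangle EAH: EH² = 12² + 12² − 2·12·12·cos(150°) = 537.42, so EH ≈ 23.18.
Step 2: By the inverse law of cosines on triangle AEH: cos(∠AEH) = (12² + 23.18² − 12²) / (2·12·23.18) = 537.42/556.37 = 0.9659, so ∠AEH = 15°.

Therefore, the measure of angle ∠AEH = 15°.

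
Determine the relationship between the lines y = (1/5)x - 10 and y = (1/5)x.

Slope of line 1: m1 = 1/5
Slope of line 2: m2 = 1/5
Since m1 = m2 = 1/5, the lines are parallel.

Parallel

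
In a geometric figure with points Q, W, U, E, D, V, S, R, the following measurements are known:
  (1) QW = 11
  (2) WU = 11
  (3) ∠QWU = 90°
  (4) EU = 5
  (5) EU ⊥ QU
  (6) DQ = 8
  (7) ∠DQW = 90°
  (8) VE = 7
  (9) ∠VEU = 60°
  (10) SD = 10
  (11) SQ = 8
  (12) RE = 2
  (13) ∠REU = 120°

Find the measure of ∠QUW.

Step 1: By the law of cosines on triangle UWQ: UQ² = 11² + 11² − 2·11·11·cos(90°) = 242, so UQ = 11·√2.
Step 2: By the inverse law of cosines on triangle QUW: cos(∠QUW) = ((11·√2)² + 11² − 11²) / (2·11·√2·11) = 242/342.24 = 0.7071, so ∠QUW = 45°.

Therefore, the measure of angle ∠QUW = 45°.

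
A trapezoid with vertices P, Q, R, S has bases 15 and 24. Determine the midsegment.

midsegment = (15 + 24) / 2 = 39 / 2 = 39/2

39/2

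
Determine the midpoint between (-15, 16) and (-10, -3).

The midpoint is the point halfway along the segment.
Move half the horizontal distance: -15 + (-10 - -15)/2 = -15 + 5/2 = -25/2
Move half the vertical distance: 16 + (-3 - 16)/2 = 16 + -19/2 = 13/2
Midpoint = (-25/2, 13/2)

(-25/2, 13/2)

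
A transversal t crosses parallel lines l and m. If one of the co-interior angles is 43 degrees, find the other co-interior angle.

Co-interior angles (same-side interior) formed by parallel lines and a transversal are supplementary (sum to 180 degrees).
The given angle is 43 degrees.
The co-interior angle = 180 - 43 = 137 degrees.

137 degrees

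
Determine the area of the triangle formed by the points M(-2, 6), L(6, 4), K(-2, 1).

Shoelace: Area = (1/2)|-2(4-1) + 6(1-6) + -2(6-4)| = (1/2)(40) = 20

20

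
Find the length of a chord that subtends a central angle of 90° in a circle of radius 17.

Drop a perpendicular from the center to the chord, bisecting both the chord and the central angle.
Each half-chord = r sin(θ/2) = 17 sin(45°).
The full chord = 2 × 17 × sin(45°) = 17*sqrt(2).

17*sqrt(2)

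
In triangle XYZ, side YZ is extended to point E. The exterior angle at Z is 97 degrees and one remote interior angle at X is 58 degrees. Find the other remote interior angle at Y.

angle Y = 97 - 58 = 39 degrees (exterior angle theorem).

39 degrees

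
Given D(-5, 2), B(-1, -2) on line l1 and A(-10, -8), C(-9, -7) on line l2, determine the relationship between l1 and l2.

Slope of line 1: m1 = (-2 - 2)/(-1 - -5) = -4/4 = -1
Slope of line 2: m2 = (-7 - -8)/(-9 - -10) = 1/1 = 1
m1 * m2 = -1, so perpendicular.

Perpendicular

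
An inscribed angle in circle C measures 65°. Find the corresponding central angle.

The inscribed angle theorem states that a central angle is always twice any inscribed angle that subtends the same arc.
Since the inscribed angle is 65°, the central angle = 2 × 65° = 130°.

130°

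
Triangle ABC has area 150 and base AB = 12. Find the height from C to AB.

Rearranging the area formula Area = (1/2) * base * height:
height = 2 * Area / base = 2 * 150 / 12 = 25.

25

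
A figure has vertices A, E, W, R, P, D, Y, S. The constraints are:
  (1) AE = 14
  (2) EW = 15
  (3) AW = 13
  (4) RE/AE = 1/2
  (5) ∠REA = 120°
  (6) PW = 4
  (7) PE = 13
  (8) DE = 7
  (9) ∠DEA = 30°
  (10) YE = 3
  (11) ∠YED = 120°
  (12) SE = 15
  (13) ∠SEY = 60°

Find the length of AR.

From the given relations: RE = 1/2·AE = 1/2·14 = 7.
Step 1: By the law of cosines on triangle AER: AR² = 14² + 7² − 2·14·7·cos(120°) = 343, so AR = 7·√7.

Therefore, the length of AR = 7·√7.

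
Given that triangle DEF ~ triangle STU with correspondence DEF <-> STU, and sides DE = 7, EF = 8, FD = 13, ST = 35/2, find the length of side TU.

k = 35/2/7 = 5/2. TU = 5/2 * 8 = 20.

20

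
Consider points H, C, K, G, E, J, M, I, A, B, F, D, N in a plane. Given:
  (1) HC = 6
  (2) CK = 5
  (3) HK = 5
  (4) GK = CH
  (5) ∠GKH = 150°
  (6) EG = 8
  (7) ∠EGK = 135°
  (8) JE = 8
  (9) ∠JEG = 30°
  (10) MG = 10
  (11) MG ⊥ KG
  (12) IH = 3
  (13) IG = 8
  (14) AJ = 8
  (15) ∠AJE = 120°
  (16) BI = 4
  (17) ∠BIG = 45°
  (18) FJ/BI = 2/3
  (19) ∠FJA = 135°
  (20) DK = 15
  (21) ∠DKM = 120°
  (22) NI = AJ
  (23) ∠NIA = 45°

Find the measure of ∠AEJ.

Step 1: By the law of cosines on triangle EJA: EA² = 8² + 8² − 2·8·8·cos(120°) = 192, so EA = 8·√3.
Step 2: By the inverse law of cosines on triangle AEJ: cos(∠AEJ) = ((8·√3)² + 8² − 8²) / (2·8·√3·8) = 192/221.7 = 0.866, so ∠AEJ = 30°.

Therefore, the measure of angle ∠AEJ = 30°.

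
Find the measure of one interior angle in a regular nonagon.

Each interior angle of a regular n-gon is (n - 2) * 180 / n.
For n = 9: (9 - 2) * 180 / 9 = 1260/9 = 140 degrees.

140 degrees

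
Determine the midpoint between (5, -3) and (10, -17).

The midpoint is the point halfway along the segment.
Move half the horizontal distance: 5 + (10 - 5)/2 = 5 + 5/2 = 15/2
Move half the vertical distance: -3 + (-17 - -3)/2 = -3 + -14/2 = -10
Midpoint = (15/2, -10)

(15/2, -10)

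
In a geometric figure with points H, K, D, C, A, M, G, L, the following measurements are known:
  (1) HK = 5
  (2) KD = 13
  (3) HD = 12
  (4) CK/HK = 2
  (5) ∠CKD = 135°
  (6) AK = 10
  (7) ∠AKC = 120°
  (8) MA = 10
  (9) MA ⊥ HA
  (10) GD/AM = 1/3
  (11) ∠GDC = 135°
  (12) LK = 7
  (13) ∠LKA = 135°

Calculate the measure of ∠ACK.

From the given relations: CK = 2·HK = 2·5 = 10.
Step 1: By the law of cosines on triangle CKA: CA² = 10² + 10² − 2·10·10·cos(120°) = 300, so CA = 10·√3.
Step 2: By the inverse law of cosines on triangle ACK: cos(∠ACK) = ((10·√3)² + 10² − 10²) / (2·10·√3·10) = 300/346.41 = 0.866, so ∠ACK = 30°.

Therefore, the measure of angle ∠ACK = 30°.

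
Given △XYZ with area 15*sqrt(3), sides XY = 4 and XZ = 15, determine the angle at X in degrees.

Area = (1/2) * a * b * sin(C)
sin(C) = 2 * Area / (a * b)
sin(C) = 2 * 15*sqrt(3) / (4 * 15)
sin(C) = sqrt(3)/2
C = arcsin(sqrt(3)/2) = 60°
Since sin(180° - C) = sin(C), the obtuse angle 120° gives the same area, so C = 60° or C = 120°.

60° or 120°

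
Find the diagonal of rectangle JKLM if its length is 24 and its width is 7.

Using the Pythagorean theorem:
d² = 24² + 7² = 576 + 49 = 625
d = sqrt(625) = 25

25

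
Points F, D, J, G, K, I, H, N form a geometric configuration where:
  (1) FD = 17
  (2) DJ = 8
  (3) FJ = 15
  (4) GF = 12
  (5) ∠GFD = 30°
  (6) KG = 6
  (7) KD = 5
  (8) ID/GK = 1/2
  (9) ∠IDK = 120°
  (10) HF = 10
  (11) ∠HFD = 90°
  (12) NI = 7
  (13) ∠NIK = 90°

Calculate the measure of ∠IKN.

From the given relations: ID = 1/2·GK = 1/2·6 = 3.
Step 1: By the law of cosines on triangle KDI: KI² = 5² + 3² − 2·5·3·cos(120°) = 49, so KI = 7.
Step 2: By the law of cosines on triangle KIN: KN² = 7² + 7² − 2·7·7·cos(90°) = 98, so KN = 7·√2.
Step 3: By the inverse law of cosines on triangle IKN: cos(∠IKN) = (7² + (7·√2)² − 7²) / (2·7·7·√2) = 98/138.59 = 0.7071, so ∠IKN = 45°.

Therefore, the measure of angle ∠IKN = 45°.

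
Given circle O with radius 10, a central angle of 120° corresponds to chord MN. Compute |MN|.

Chord = 2(10) sin(60°) = 10*sqrt(3)

10*sqrt(3)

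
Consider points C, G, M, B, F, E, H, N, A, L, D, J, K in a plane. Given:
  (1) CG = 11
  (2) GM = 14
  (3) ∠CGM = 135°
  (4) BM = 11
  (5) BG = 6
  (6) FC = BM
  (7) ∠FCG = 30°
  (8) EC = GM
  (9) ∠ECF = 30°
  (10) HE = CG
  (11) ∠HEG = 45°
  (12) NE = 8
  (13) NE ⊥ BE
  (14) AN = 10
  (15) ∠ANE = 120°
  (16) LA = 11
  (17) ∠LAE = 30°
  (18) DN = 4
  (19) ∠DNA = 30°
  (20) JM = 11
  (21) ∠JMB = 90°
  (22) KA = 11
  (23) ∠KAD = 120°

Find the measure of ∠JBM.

Step 1: By the law of cosines on triangle BMJ: BJ² = 11² + 11² − 2·11·11·cos(90°) = 242, so BJ = 11·√2.
Step 2: By the inverse law of cosines on triangle JBM: cos(∠JBM) = ((11·√2)² + 11² − 11²) / (2·11·√2·11) = 242/342.24 = 0.7071, so ∠JBM = 45°.

Therefore, the measure of angle ∠JBM = 45°.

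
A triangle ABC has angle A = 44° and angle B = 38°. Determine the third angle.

angle C = 180 - 44 - 38 = 98 degrees.

98 degrees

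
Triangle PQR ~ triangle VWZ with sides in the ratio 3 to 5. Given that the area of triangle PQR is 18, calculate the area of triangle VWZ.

Area ratio = (3/5)^2 = 9/25. Area of VWZ = 18 * 25/9 = 50.

50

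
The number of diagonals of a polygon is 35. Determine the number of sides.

Using d = n(n - 3)/2, we solve 35 = n(n - 3)/2.
So n(n - 3) = 70.
Testing n = 10: 10 * 7 = 70 = 70. Correct.
The polygon has 10 sides.

10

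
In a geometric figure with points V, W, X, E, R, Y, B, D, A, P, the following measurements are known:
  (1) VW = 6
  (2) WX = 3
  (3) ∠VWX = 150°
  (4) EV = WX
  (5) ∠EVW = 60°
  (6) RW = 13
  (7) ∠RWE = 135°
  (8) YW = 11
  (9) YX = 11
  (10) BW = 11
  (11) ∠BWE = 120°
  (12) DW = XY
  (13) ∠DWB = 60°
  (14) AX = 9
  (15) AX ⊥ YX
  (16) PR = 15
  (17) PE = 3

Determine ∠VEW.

From the given relations: EV = WX = 3.
Step 1: By the law of cosines on triangle EVW: EW² = 3² + 6² − 2·3·6·cos(60°) = 27, so EW = 3·√3.
Step 2: By the inverse law of cosines on triangle VEW: cos(∠VEW) = (3² + (3·√3)² − 6²) / (2·3·3·√3) = 0/31.18 = 0, so ∠VEW = 90°.

Therefore, the measure of angle ∠VEW = 90°.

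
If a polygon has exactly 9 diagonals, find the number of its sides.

Using d = n(n - 3)/2, we solve 9 = n(n - 3)/2.
So n(n - 3) = 18.
Testing n = 6: 6 * 3 = 18 = 18. Correct.
The polygon has 6 sides.

6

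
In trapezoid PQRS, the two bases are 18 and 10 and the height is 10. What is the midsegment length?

The midsegment of a trapezoid = (base1 + base2) / 2
midsegment = (18 + 10) / 2
midsegment = 28 / 2
midsegment = 14

14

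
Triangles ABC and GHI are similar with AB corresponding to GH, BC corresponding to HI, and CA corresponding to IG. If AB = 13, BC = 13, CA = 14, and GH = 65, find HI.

k = 65/13 = 5. HI = 5 * 13 = 65.

65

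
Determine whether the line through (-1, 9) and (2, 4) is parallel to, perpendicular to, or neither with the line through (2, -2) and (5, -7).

Slope of line 1: m1 = (4 - 9)/(2 - -1) = -5/3 = -5/3
Slope of line 2: m2 = (-7 - -2)/(5 - 2) = -5/3 = -5/3
Since m1 = m2 = -5/3, the lines are parallel.

Parallel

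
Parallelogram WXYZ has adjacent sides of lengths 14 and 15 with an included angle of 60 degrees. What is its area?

Area = 14 * 15 * sin(60°) = 210 * sqrt(3)/2 = 105*sqrt(3)

105*sqrt(3)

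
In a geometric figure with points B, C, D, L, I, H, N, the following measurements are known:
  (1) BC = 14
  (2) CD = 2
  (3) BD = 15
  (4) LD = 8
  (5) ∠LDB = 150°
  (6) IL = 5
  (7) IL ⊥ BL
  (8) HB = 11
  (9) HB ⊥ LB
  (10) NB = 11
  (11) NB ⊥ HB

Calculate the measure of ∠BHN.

Step 1: By the law of cosines on triangle HBN: HN² = 11² + 11² − 2·11·11·cos(90°) = 242, so HN = 11·√2.
Step 2: By the inverse law of cosines on triangle BHN: cos(∠BHN) = (11² + (11·√2)² − 11²) / (2·11·11·√2) = 242/342.24 = 0.7071, so ∠BHN = 45°.

Therefore, the measure of angle ∠BHN = 45°.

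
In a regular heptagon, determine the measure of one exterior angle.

Each exterior angle of a regular n-gon is 360 / n.
For n = 7: 360 / 7 = 360/7 degrees.

360/7 degrees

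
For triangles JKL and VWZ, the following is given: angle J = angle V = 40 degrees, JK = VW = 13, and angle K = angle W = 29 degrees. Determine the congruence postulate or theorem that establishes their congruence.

The given information provides:
angle J = angle V = 40 degrees, JK = VW = 13, and angle K = angle W = 29 degrees
This matches the ASA congruence theorem.
Two pairs of corresponding angles and the included side are equal (Angle-Side-Angle).

ASA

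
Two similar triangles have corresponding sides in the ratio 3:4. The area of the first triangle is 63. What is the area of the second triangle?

For similar figures, the area ratio equals the square of the side ratio.
Side ratio (the first triangle to the second triangle) = 3:4, so area ratio = 3^2:4^2 = 9:16.
If the area of the first triangle is 63, then the area of the second triangle = 63 * (16/9) = 112.

112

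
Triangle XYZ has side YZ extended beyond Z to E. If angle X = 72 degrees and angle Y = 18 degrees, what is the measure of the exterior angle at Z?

By the exterior angle theorem, an exterior angle of a triangle equals the sum of the two remote interior angles.
Exterior angle = angle X + angle Y
Exterior angle = 72 + 18 = 90 degrees

90 degrees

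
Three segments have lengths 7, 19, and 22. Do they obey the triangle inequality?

Yes.
The triangle inequality requires that the sum of any two sides exceeds the third.
Here 7 + 19 = 26 > 22, so the condition is met.

Yes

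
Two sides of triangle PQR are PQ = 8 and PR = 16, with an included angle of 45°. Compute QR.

When two sides and the included angle are known, the law of cosines gives the third side.
c^2 = a^2 + b^2 - 2ab cos(C) generalizes the Pythagorean theorem to non-right triangles.
Here: QR^2 = 64 + 256 - 256*(sqrt(2)/2) = 320 - 128*sqrt(2)
QR = 8*sqrt(5 - 2*sqrt(2))

8*sqrt(5 - 2*sqrt(2))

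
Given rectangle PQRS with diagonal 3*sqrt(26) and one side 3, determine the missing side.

b = sqrt(d^2 - a^2) = sqrt(234 - 9) = sqrt(225) = 15

15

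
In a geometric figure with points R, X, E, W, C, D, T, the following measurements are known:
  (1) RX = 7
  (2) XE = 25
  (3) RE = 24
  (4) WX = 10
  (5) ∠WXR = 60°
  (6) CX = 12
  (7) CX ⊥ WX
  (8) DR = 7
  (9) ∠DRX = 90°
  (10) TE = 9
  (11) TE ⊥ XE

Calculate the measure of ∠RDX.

Step 1: By the law of cosines on triangle DRX: DX² = 7² + 7² − 2·7·7·cos(90°) = 98, so DX = 7·√2.
Step 2: By the inverse law of cosines on triangle RDX: cos(∠RDX) = (7² + (7·√2)² − 7²) / (2·7·7·√2) = 98/138.59 = 0.7071, so ∠RDX = 45°.

Therefore, the measure of angle ∠RDX = 45°.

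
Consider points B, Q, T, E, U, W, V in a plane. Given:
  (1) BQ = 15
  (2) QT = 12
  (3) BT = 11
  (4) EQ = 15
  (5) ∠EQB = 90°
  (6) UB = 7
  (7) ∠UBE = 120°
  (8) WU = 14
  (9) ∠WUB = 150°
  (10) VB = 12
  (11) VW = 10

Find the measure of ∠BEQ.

Step 1: By the law of cosines on triangle EQB: EB² = 15² + 15² − 2·15·15·cos(90°) = 450, so EB = 15·√2.
Step 2: By the inverse law of cosines on triangle BEQ: cos(∠BEQ) = ((15·√2)² + 15² − 15²) / (2·15·√2·15) = 450/636.4 = 0.7071, so ∠BEQ = 45°.

Therefore, the measure of angle ∠BEQ = 45°.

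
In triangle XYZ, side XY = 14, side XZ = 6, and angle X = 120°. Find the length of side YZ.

By the law of cosines: YZ^2 = XY^2 + XZ^2 - 2*XY*XZ*cos(X)
YZ^2 = 14^2 + 6^2 - 2*14*6*cos(120°)
YZ^2 = 196 + 36 - 168*(-1/2)
YZ^2 = 316
YZ = 2*sqrt(79)

2*sqrt(79)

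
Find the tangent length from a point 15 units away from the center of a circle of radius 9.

tangent = √(d² - r²) = √(15² - 9²) = √(225 - 81) = √144 = 12

12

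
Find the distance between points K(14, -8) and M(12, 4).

The horizontal distance is |12 - 14| = 2 and the vertical distance is |4 - -8| = 12.
By the Pythagorean theorem, d = sqrt(2^2 + 12^2) = sqrt(148) = 2*sqrt(37).

2*sqrt(37)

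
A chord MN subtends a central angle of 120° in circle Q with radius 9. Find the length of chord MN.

Chord length = 2r sin(θ/2)
= 2 × 9 × sin(120°/2)
= 2 × 9 × sin(60°)
= 9*sqrt(3)

9*sqrt(3)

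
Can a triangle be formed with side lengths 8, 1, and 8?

Yes.
The triangle inequality requires that the sum of any two sides exceeds the third.
Here 1 + 8 = 9 > 8, so the condition is met.

Yes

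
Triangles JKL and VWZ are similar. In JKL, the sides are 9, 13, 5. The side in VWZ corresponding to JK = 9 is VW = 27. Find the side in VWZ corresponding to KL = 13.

k = 27/9 = 3. WZ = 3 * 13 = 39.

39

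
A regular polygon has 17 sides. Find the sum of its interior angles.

The sum of interior angles of an n-sided polygon is (n - 2) * 180.
For n = 17: (17 - 2) * 180 = 15 * 180 = 2700 degrees.

2700 degrees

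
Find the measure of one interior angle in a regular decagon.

Each interior angle of a regular n-gon is (n - 2) * 180 / n.
For n = 10: (10 - 2) * 180 / 10 = 1440/10 = 144 degrees.

144 degrees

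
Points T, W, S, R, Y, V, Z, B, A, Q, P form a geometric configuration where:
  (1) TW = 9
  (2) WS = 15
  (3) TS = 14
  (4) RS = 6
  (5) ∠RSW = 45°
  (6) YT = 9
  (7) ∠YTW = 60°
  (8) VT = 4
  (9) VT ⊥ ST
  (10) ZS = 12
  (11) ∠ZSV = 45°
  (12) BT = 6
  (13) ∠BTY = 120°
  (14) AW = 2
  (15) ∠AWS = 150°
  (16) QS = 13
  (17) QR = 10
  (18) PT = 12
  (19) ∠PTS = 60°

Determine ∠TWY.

Step 1: By the law of cosines on triangle WTY: WY² = 9² + 9² − 2·9·9·cos(60°) = 81, so WY = 9.
Step 2: By the inverse law of cosines on triangle TWY: cos(∠TWY) = (9² + 9² − 9²) / (2·9·9) = 81/162 = 0.5, so ∠TWY = 60°.

Therefore, the measure of angle ∠TWY = 60°.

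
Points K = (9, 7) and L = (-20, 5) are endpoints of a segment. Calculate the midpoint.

The midpoint is the point halfway along the segment.
Move half the horizontal distance: 9 + (-20 - 9)/2 = 9 + -29/2 = -11/2
Move half the vertical distance: 7 + (5 - 7)/2 = 7 + -2/2 = 6
Midpoint = (-11/2, 6)

(-11/2, 6)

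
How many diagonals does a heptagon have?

Each of the 7 vertices connects to 4 non-adjacent vertices via diagonals.
Total connections = 7 × 4 = 28, but each diagonal is counted twice.
Number of diagonals = 28 / 2 = 14.

14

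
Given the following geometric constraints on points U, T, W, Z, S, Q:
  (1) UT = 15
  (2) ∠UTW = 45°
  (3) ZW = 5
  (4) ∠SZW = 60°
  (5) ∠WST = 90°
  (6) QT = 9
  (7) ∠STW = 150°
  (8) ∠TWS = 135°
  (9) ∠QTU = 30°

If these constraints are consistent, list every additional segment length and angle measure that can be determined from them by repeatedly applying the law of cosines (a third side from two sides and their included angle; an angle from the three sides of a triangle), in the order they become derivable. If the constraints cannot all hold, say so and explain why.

These constraints are not satisfiable: (5), (7) and (8) are the three interior angles of triangle WST, which must sum to 180°, but 90° + 150° + 135° = 375°. No planar figure meets all of them, so nothing further can be derived.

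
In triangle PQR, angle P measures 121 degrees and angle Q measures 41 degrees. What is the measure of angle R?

Let angle R = x. Then 121 + 41 + x = 180.
x = 180 - 162 = 18 degrees.

18 degrees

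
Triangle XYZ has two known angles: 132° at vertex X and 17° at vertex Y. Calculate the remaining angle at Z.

Let angle Z = x. Then 132 + 17 + x = 180.
x = 180 - 149 = 31 degrees.

31 degrees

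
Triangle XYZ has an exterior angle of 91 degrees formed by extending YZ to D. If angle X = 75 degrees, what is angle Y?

The exterior angle theorem states that an exterior angle equals the sum of the two non-adjacent interior angles.
So 91 = 75 + angle Y, which gives angle Y = 91 - 75 = 16 degrees.

16 degrees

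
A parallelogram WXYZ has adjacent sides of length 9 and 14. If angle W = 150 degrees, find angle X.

Opposite sides of a parallelogram are parallel, so consecutive angles form co-interior angles on a transversal.
Co-interior angles sum to 180°, giving angle X = 180 - 150 = 30 degrees.

30 degrees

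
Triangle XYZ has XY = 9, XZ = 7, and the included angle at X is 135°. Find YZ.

When two sides and the included angle are known, the law of cosines gives the third side.
c^2 = a^2 + b^2 - 2ab cos(C) generalizes the Pythagorean theorem to non-right triangles.
Here: YZ^2 = 81 + 49 - 126*(-sqrt(2)/2) = 63*sqrt(2) + 130
YZ = sqrt(63*sqrt(2) + 130)

sqrt(63*sqrt(2) + 130)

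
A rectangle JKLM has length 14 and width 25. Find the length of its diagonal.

d = sqrt(14^2 + 25^2) = sqrt(821)

sqrt(821)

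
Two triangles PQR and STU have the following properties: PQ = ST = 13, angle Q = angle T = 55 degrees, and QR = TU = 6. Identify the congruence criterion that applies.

The given information provides:
PQ = ST = 13, angle Q = angle T = 55 degrees, and QR = TU = 6
This matches the SAS congruence theorem.
Two pairs of corresponding sides and the included angle are equal (Side-Angle-Side).

SAS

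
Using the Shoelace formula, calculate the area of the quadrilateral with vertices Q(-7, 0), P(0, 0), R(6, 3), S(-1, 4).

The Shoelace formula works by pairing each vertex with the next (cycling back to the first).
For each pair, compute x_i*y_(i+1) - x_(i+1)*y_i:
  (-7*0 - 0*0) = 0
  (0*3 - 6*0) = 0
  (6*4 - -1*3) = 27
  (-1*0 - -7*4) = 28
Taking half the absolute value of the total: Area = (1/2)(55) = 55/2.

55/2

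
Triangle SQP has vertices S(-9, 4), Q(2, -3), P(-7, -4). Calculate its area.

The Shoelace formula computes the area from vertex coordinates by summing cross products.
For vertices (-9,4), (2,-3), (-7,-4):
Signed sum = -9*-3 - 2*4 + 2*-4 - -7*-3 + -7*4 - -9*-4
= 19 + -29 + -64 = -74
Area = (1/2)|-74| = 37.

37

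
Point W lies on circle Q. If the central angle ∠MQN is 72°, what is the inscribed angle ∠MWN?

By the inscribed angle theorem, the inscribed angle is half the central angle.
Inscribed angle = 72° / 2 = 36°

36°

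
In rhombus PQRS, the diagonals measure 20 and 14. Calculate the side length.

In a rhombus, the diagonals bisect each other perpendicularly, creating four congruent right triangles.
Each triangle has legs 10 (half of 20) and 7 (half of 14).
The hypotenuse of each right triangle is a side of the rhombus:
side = sqrt(10^2 + 7^2) = sqrt(149)

sqrt(149)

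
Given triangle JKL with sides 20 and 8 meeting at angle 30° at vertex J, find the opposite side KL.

When two sides and the included angle are known, the law of cosines gives the third side.
c^2 = a^2 + b^2 - 2ab cos(C) generalizes the Pythagorean theorem to non-right triangles.
Here: KL^2 = 400 + 64 - 320*(sqrt(3)/2) = 464 - 160*sqrt(3)
KL = 4*sqrt(29 - 10*sqrt(3))

4*sqrt(29 - 10*sqrt(3))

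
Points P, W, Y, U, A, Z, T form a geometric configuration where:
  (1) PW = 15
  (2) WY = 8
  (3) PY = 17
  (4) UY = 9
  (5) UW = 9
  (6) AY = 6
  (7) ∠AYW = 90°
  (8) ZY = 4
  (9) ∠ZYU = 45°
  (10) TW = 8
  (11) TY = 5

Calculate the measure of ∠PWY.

Step 1: By the inverse law of cosines on triangle PWY: cos(∠PWY) = (15² + 8² − 17²) / (2·15·8) = 0/240 = 0, so ∠PWY = 90°.

Therefore, the measure of angle ∠PWY = 90°.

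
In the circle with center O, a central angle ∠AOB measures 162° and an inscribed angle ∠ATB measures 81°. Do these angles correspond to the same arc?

By the inscribed angle theorem, if both angles subtend the same arc, the inscribed angle must be half the central angle.
Half of 162° = 81°, which equals the given inscribed angle of 81°.
Therefore, yes, they correspond to the same arc.

Yes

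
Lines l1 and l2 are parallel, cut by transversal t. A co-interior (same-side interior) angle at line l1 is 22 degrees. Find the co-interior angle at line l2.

Co-interior angles sum to 180: 180 - 22 = 158 degrees.

158 degrees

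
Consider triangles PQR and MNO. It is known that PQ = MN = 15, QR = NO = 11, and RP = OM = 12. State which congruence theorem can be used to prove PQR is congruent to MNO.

Consider the given information: PQ = MN = 15, QR = NO = 11, and RP = OM = 12
This is not SAS or ASA: SAS requires two sides and the included angle between them. ASA requires two angles and the side between them.
The correct criterion is SSS. All three pairs of corresponding sides are equal (Side-Side-Side).

SSS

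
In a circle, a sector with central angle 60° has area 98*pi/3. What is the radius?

r² = 360 × 98*pi/3 / (π × 60) = 196, so r = 14.

14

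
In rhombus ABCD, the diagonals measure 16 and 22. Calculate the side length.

In a rhombus, the diagonals bisect each other perpendicularly, creating four congruent right triangles.
Each triangle has legs 8 (half of 16) and 11 (half of 22).
The hypotenuse of each right triangle is a side of the rhombus:
side = sqrt(8^2 + 11^2) = sqrt(185)

sqrt(185)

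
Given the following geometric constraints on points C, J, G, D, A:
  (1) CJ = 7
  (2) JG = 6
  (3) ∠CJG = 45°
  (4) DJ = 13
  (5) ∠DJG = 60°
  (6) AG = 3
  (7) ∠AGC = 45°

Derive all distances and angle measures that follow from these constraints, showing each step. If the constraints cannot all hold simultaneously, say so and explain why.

The constraints are consistent.

Step 1: From CJ = 7, JG = 6, and ∠CJG = 45°, by the law of cosines:
  CG² = CJ² + JG² - 2·CJ·JG·cos(45°) = 49 + 36 - 59.4 = 25.6
  CG ≈ 5.06

Step 2: From GJ = 6, JD = 13, and ∠GJD = 60°, by the law of cosines:
  GD² = GJ² + JD² - 2·GJ·JD·cos(60°) = 36 + 169 - 78 = 127
  GD = √127

Step 3: From CG = 5.06, GA = 3, and ∠CGA = 45°, by the law of cosines:
  CA² = CG² + GA² - 2·CG·GA·cos(45°) = 25.6 + 9 - 21.47 = 13.14
  CA ≈ 3.62

Step 4: From CG = 5.06, CJ = 7, GJ = 6, by the inverse law of cosines:
  cos(∠GCJ) = (CG² + CJ² - GJ²) / (2·CG·CJ)
  ∠GCJ = 56.98°

Step 5: From GC = 5.06, GJ = 6, CJ = 7, by the inverse law of cosines:
  cos(∠CGJ) = (GC² + GJ² - CJ²) / (2·GC·GJ)
  ∠CGJ = 78.02°

Step 6: From GD = √127, GJ = 6, DJ = 13, by the inverse law of cosines:
  cos(∠DGJ) = (GD² + GJ² - DJ²) / (2·GD·GJ)
  ∠DGJ = 92.54°

Step 7: From DG = √127, DJ = 13, GJ = 6, by the inverse law of cosines:
  cos(∠GDJ) = (DG² + DJ² - GJ²) / (2·DG·DJ)
  ∠GDJ = 27.46°

Step 8: From CA = 3.62, CG = 5.06, AG = 3, by the inverse law of cosines:
  cos(∠ACG) = (CA² + CG² - AG²) / (2·CA·CG)
  ∠ACG = 35.82°

Step 9: From AC = 3.62, AG = 3, CG = 5.06, by the inverse law of cosines:
  cos(∠CAG) = (AC² + AG² - CG²) / (2·AC·AG)
  ∠CAG = 99.18°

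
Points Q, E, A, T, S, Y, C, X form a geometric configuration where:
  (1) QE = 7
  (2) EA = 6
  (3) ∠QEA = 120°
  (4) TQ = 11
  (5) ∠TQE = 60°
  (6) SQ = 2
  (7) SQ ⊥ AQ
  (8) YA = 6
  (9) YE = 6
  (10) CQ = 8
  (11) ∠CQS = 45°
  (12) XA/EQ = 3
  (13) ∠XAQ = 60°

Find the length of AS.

Step 1: By the law of cosines on triangle AEQ: AQ² = 6² + 7² − 2·6·7·cos(120°) = 127, so AQ = √127.
Step 2: By the law of cosines on triangle AQS: AS² = √127² + 2² − 2·√127·2·cos(90°) = 131, so AS = √131.

Therefore, the length of AS = √131.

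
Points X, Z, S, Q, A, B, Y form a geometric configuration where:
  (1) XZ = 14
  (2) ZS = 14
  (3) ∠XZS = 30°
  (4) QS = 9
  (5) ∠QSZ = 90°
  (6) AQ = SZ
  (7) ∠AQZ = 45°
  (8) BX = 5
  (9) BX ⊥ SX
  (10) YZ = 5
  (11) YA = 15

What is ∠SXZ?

Step 1: By the law of cosines on triangle XZS: XS² = 14² + 14² − 2·14·14·cos(30°) = 52.52, so XS ≈ 7.25.
Step 2: By the inverse law of cosines on triangle SXZ: cos(∠SXZ) = (7.25² + 14² − 14²) / (2·7.25·14) = 52.52/202.91 = 0.2588, so ∠SXZ = 75°.

Therefore, the measure of angle ∠SXZ = 75°.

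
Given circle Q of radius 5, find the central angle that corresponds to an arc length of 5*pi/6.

The full circumference is 2πr = 10*pi.
The arc is 5*pi/6 / 10*pi = 1/12 of the full circle.
So the central angle = 1/12 × 360° = 30°.

30°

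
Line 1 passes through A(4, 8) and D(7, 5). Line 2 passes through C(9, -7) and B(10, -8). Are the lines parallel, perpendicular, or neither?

Slope of line 1: m1 = (5 - 8)/(7 - 4) = -3/3 = -1
Slope of line 2: m2 = (-8 - -7)/(10 - 9) = -1/1 = -1
m1 = m2, so the lines are parallel.

Parallel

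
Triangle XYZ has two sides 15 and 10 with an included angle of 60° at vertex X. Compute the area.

Area = (1/2)(15)(10) sin(60°) = (1/2)(15)(10)(sqrt(3)/2) = 75*sqrt(3)/2

75*sqrt(3)/2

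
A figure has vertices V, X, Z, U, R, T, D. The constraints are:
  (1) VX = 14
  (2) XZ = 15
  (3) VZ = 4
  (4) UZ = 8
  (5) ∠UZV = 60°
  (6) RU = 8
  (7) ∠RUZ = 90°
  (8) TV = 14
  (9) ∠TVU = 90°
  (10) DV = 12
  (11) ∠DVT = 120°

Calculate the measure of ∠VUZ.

Step 1: By the law of cosines on triangle UZV: UV² = 8² + 4² − 2·8·4·cos(60°) = 48, so UV = 4·√3.
Step 2: By the inverse law of cosines on triangle VUZ: cos(∠VUZ) = ((4·√3)² + 8² − 4²) / (2·4·√3·8) = 96/110.85 = 0.866, so ∠VUZ = 30°.

Therefore, the measure of angle ∠VUZ = 30°.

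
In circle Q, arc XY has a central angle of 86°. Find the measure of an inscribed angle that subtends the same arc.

Inscribed angle = 86° / 2 = 43° (inscribed angle theorem).

43°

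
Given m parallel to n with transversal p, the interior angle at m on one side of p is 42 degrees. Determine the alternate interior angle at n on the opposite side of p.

Alternate interior angles formed by parallel lines and a transversal are equal.
The given angle is 42 degrees.
The alternate interior angle = 42 degrees.

42 degrees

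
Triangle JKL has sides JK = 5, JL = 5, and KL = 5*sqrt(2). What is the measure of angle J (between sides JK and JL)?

cos(J) = (5² + 5² - (5*sqrt(2))²) / (2 × 5 × 5) = 0, so J = arccos(0) = 90°.

90°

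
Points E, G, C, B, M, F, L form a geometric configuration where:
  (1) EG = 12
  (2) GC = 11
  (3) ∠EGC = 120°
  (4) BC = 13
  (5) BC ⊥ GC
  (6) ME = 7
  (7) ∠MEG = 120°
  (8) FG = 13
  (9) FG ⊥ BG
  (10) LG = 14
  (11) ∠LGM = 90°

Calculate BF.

Step 1: By the law of cosines on triangle BCG: BG² = 13² + 11² − 2·13·11·cos(90°) = 290, so BG ≈ 17.03.
Step 2: By the law of cosines on triangle BGF: BF² = 17.03² + 13² − 2·17.03·13·cos(90°) = 459, so BF = 3·√51.

Therefore, the length of BF = 3·√51.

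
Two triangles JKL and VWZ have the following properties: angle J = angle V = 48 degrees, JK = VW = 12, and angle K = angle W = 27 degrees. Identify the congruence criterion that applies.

The given information matches ASA: Two pairs of corresponding angles and the included side are equal (Angle-Side-Angle).

ASA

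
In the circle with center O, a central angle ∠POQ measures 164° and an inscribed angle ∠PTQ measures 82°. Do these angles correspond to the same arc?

By the inscribed angle theorem, if both angles subtend the same arc, the inscribed angle must be half the central angle.
Half of 164° = 82°, which equals the given inscribed angle of 82°.
Therefore, yes, they correspond to the same arc.

Yes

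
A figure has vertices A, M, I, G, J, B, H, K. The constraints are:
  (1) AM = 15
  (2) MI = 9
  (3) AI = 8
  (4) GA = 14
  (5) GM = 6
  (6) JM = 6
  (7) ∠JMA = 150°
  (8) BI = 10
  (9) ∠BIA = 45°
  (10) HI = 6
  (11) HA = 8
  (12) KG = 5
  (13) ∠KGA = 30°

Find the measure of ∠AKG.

Step 1: By the law of cosines on triangle KGA: KA² = 5² + 14² − 2·5·14·cos(30°) = 99.76, so KA ≈ 9.99.
Step 2: By the inverse law of cosines on triangle AKG: cos(∠AKG) = (9.99² + 5² − 14²) / (2·9.99·5) = -71.24/99.88 = -0.7133, so ∠AKG = 135.5°.

Therefore, the measure of angle ∠AKG = 135.5°.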